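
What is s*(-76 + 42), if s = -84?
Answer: 2856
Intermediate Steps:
s*(-76 + 42) = -84*(-76 + 42) = -84*(-34) = 2856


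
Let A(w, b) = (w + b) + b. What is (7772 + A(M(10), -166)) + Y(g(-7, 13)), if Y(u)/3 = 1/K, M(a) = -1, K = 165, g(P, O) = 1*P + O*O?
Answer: 409146/55 ≈ 7439.0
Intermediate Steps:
g(P, O) = P + O²
A(w, b) = w + 2*b (A(w, b) = (b + w) + b = w + 2*b)
Y(u) = 1/55 (Y(u) = 3/165 = 3*(1/165) = 1/55)
(7772 + A(M(10), -166)) + Y(g(-7, 13)) = (7772 + (-1 + 2*(-166))) + 1/55 = (7772 + (-1 - 332)) + 1/55 = (7772 - 333) + 1/55 = 7439 + 1/55 = 409146/55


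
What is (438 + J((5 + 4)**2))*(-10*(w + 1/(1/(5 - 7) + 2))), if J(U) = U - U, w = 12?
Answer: -55480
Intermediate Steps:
J(U) = 0
(438 + J((5 + 4)**2))*(-10*(w + 1/(1/(5 - 7) + 2))) = (438 + 0)*(-10*(12 + 1/(1/(5 - 7) + 2))) = 438*(-10*(12 + 1/(1/(-2) + 2))) = 438*(-10*(12 + 1/(-1/2 + 2))) = 438*(-10*(12 + 1/(3/2))) = 438*(-10*(12 + 2/3)) = 438*(-10*38/3) = 438*(-380/3) = -55480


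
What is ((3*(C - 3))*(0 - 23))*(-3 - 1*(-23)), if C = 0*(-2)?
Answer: 4140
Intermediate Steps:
C = 0
((3*(C - 3))*(0 - 23))*(-3 - 1*(-23)) = ((3*(0 - 3))*(0 - 23))*(-3 - 1*(-23)) = ((3*(-3))*(-23))*(-3 + 23) = -9*(-23)*20 = 207*20 = 4140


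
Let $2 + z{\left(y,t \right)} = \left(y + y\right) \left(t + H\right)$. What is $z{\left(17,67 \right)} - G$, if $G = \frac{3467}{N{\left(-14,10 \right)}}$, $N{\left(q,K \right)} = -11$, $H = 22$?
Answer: $\frac{36731}{11} \approx 3339.2$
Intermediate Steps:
$z{\left(y,t \right)} = -2 + 2 y \left(22 + t\right)$ ($z{\left(y,t \right)} = -2 + \left(y + y\right) \left(t + 22\right) = -2 + 2 y \left(22 + t\right)$)
$G = - \frac{3467}{11}$ ($G = \frac{3467}{-11} = 3467 \left(- \frac{1}{11}\right) = - \frac{3467}{11} \approx -315.18$)
$z{\left(17,67 \right)} - G = \left(-2 + 44 \cdot 17 + 2 \cdot 67 \cdot 17\right) - - \frac{3467}{11} = \left(-2 + 748 + 2278\right) + \frac{3467}{11} = 3024 + \frac{3467}{11} = \frac{36731}{11}$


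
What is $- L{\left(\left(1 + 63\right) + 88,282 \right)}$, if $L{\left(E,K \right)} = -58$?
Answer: $58$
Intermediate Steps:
$- L{\left(\left(1 + 63\right) + 88,282 \right)} = \left(-1\right) \left(-58\right) = 58$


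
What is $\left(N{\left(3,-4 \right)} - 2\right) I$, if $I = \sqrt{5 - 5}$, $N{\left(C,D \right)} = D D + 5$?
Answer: $0$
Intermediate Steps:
$N{\left(C,D \right)} = 5 + D^{2}$ ($N{\left(C,D \right)} = D^{2} + 5 = 5 + D^{2}$)
$I = 0$ ($I = \sqrt{0} = 0$)
$\left(N{\left(3,-4 \right)} - 2\right) I = \left(\left(5 + \left(-4\right)^{2}\right) - 2\right) 0 = \left(\left(5 + 16\right) - 2\right) 0 = \left(21 - 2\right) 0 = 19 \cdot 0 = 0$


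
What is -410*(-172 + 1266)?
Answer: -448540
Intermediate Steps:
-410*(-172 + 1266) = -410*1094 = -448540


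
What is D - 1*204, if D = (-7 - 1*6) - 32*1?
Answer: -249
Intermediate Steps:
D = -45 (D = (-7 - 6) - 32 = -13 - 32 = -45)
D - 1*204 = -45 - 1*204 = -45 - 204 = -249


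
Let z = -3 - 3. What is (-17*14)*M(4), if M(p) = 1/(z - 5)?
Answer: 238/11 ≈ 21.636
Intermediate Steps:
z = -6
M(p) = -1/11 (M(p) = 1/(-6 - 5) = 1/(-11) = -1/11)
(-17*14)*M(4) = -17*14*(-1/11) = -238*(-1/11) = 238/11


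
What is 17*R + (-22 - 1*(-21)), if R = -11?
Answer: -188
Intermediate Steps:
17*R + (-22 - 1*(-21)) = 17*(-11) + (-22 - 1*(-21)) = -187 + (-22 + 21) = -187 - 1 = -188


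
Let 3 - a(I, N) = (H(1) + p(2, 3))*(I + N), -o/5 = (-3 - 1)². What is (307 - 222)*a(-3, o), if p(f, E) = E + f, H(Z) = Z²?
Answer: 42585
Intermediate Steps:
o = -80 (o = -5*(-3 - 1)² = -5*(-4)² = -5*16 = -80)
a(I, N) = 3 - 6*I - 6*N (a(I, N) = 3 - (1² + (3 + 2))*(I + N) = 3 - (1 + 5)*(I + N) = 3 - 6*(I + N) = 3 - (6*I + 6*N) = 3 + (-6*I - 6*N) = 3 - 6*I - 6*N)
(307 - 222)*a(-3, o) = (307 - 222)*(3 - 6*(-3) - 6*(-80)) = 85*(3 + 18 + 480) = 85*501 = 42585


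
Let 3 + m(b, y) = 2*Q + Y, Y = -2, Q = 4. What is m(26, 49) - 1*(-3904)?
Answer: 3907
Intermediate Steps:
m(b, y) = 3 (m(b, y) = -3 + (2*4 - 2) = -3 + (8 - 2) = -3 + 6 = 3)
m(26, 49) - 1*(-3904) = 3 - 1*(-3904) = 3 + 3904 = 3907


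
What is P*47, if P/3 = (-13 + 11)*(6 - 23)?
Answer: 4794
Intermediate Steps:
P = 102 (P = 3*((-13 + 11)*(6 - 23)) = 3*(-2*(-17)) = 3*34 = 102)
P*47 = 102*47 = 4794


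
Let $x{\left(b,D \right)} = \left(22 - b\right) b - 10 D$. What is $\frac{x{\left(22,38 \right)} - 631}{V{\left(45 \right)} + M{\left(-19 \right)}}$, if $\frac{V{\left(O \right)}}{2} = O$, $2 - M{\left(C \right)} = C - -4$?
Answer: $- \frac{1011}{107} \approx -9.4486$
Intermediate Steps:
$M{\left(C \right)} = -2 - C$ ($M{\left(C \right)} = 2 - \left(C - -4\right) = 2 - \left(C + 4\right) = 2 - \left(4 + C\right) = -2 - C$)
$x{\left(b,D \right)} = - 10 D + b \left(22 - b\right)$ ($x{\left(b,D \right)} = b \left(22 - b\right) - 10 D = - 10 D + b \left(22 - b\right)$)
$V{\left(O \right)} = 2 O$
$\frac{x{\left(22,38 \right)} - 631}{V{\left(45 \right)} + M{\left(-19 \right)}} = \frac{\left(- 22^{2} - 380 + 22 \cdot 22\right) - 631}{2 \cdot 45 - -17} = \frac{\left(\left(-1\right) 484 - 380 + 484\right) - 631}{90 + \left(-2 + 19\right)} = \frac{\left(-484 - 380 + 484\right) - 631}{90 + 17} = \frac{-380 - 631}{107} = \left(-1011\right) \frac{1}{107} = - \frac{1011}{107}$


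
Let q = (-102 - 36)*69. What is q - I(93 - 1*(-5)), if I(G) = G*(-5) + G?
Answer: -9130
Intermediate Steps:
q = -9522 (q = -138*69 = -9522)
I(G) = -4*G (I(G) = -5*G + G = -4*G)
q - I(93 - 1*(-5)) = -9522 - (-4)*(93 - 1*(-5)) = -9522 - (-4)*(93 + 5) = -9522 - (-4)*98 = -9522 - 1*(-392) = -9522 + 392 = -9130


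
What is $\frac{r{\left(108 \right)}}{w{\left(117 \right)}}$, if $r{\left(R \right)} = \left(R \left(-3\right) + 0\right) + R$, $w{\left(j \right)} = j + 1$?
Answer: $- \frac{108}{59} \approx -1.8305$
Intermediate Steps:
$w{\left(j \right)} = 1 + j$
$r{\left(R \right)} = - 2 R$ ($r{\left(R \right)} = \left(- 3 R + 0\right) + R = - 3 R + R = - 2 R$)
$\frac{r{\left(108 \right)}}{w{\left(117 \right)}} = \frac{\left(-2\right) 108}{1 + 117} = - \frac{216}{118} = \left(-216\right) \frac{1}{118} = - \frac{108}{59}$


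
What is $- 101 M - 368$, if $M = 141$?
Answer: $-14609$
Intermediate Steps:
$- 101 M - 368 = \left(-101\right) 141 - 368 = -14241 - 368 = -14609$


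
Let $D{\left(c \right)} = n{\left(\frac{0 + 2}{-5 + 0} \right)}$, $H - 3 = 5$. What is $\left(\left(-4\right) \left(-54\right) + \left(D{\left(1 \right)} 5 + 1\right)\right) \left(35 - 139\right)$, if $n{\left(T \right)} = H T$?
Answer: $-20904$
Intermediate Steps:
$H = 8$ ($H = 3 + 5 = 8$)
$n{\left(T \right)} = 8 T$
$D{\left(c \right)} = - \frac{16}{5}$ ($D{\left(c \right)} = 8 \frac{0 + 2}{-5 + 0} = 8 \frac{2}{-5} = 8 \cdot 2 \left(- \frac{1}{5}\right) = 8 \left(- \frac{2}{5}\right) = - \frac{16}{5}$)
$\left(\left(-4\right) \left(-54\right) + \left(D{\left(1 \right)} 5 + 1\right)\right) \left(35 - 139\right) = \left(\left(-4\right) \left(-54\right) + \left(\left(- \frac{16}{5}\right) 5 + 1\right)\right) \left(35 - 139\right) = \left(216 + \left(-16 + 1\right)\right) \left(-104\right) = \left(216 - 15\right) \left(-104\right) = 201 \left(-104\right) = -20904$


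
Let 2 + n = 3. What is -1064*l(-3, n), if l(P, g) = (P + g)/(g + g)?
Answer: 1064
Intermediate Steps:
n = 1 (n = -2 + 3 = 1)
l(P, g) = (P + g)/(2*g) (l(P, g) = (P + g)/((2*g)) = (P + g)*(1/(2*g)) = (P + g)/(2*g))
-1064*l(-3, n) = -532*(-3 + 1)/1 = -532*(-2) = -1064*(-1) = 1064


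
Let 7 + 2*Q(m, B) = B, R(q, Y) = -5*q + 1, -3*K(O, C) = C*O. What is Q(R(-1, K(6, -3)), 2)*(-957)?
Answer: 4785/2 ≈ 2392.5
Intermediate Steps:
K(O, C) = -C*O/3
R(q, Y) = 1 - 5*q
Q(m, B) = -7/2 + B/2
Q(R(-1, K(6, -3)), 2)*(-957) = (-7/2 + (½)*2)*(-957) = (-7/2 + 1)*(-957) = -5/2*(-957) = 4785/2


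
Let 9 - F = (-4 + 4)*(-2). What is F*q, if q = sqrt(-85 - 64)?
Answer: 9*I*sqrt(149) ≈ 109.86*I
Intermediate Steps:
q = I*sqrt(149) (q = sqrt(-149) = I*sqrt(149) ≈ 12.207*I)
F = 9 (F = 9 - (-4 + 4)*(-2) = 9 - 0*(-2) = 9 - 1*0 = 9 + 0 = 9)
F*q = 9*(I*sqrt(149)) = 9*I*sqrt(149)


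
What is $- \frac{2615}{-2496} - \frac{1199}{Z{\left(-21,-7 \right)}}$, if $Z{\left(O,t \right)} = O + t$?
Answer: $\frac{766481}{17472} \approx 43.869$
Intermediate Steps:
$- \frac{2615}{-2496} - \frac{1199}{Z{\left(-21,-7 \right)}} = - \frac{2615}{-2496} - \frac{1199}{-21 - 7} = \left(-2615\right) \left(- \frac{1}{2496}\right) - \frac{1199}{-28} = \frac{2615}{2496} - - \frac{1199}{28} = \frac{2615}{2496} + \frac{1199}{28} = \frac{766481}{17472}$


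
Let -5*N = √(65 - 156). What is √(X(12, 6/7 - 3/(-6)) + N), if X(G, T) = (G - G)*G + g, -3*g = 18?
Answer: √(-150 - 5*I*√91)/5 ≈ 0.38473 - 2.4795*I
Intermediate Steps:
g = -6 (g = -⅓*18 = -6)
X(G, T) = -6 (X(G, T) = (G - G)*G - 6 = 0*G - 6 = 0 - 6 = -6)
N = -I*√91/5 (N = -√(65 - 156)/5 = -I*√91/5 ≈ -1.9079*I)
√(X(12, 6/7 - 3/(-6)) + N) = √(-6 - I*√91/5)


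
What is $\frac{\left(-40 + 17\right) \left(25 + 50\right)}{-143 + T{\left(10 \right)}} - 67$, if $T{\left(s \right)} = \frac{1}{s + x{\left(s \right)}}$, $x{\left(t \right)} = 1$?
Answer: $- \frac{28783}{524} \approx -54.929$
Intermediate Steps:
$T{\left(s \right)} = \frac{1}{1 + s}$ ($T{\left(s \right)} = \frac{1}{s + 1} = \frac{1}{1 + s}$)
$\frac{\left(-40 + 17\right) \left(25 + 50\right)}{-143 + T{\left(10 \right)}} - 67 = \frac{\left(-40 + 17\right) \left(25 + 50\right)}{-143 + \frac{1}{1 + 10}} - 67 = \frac{\left(-23\right) 75}{-143 + \frac{1}{11}} - 67 = \frac{1}{-143 + \frac{1}{11}} \left(-1725\right) - 67 = \frac{1}{- \frac{1572}{11}} \left(-1725\right) - 67 = \left(- \frac{11}{1572}\right) \left(-1725\right) - 67 = \frac{6325}{524} - 67 = - \frac{28783}{524}$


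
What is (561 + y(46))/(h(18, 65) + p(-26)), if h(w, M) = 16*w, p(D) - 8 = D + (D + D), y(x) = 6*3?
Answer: 579/218 ≈ 2.6560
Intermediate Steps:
y(x) = 18
p(D) = 8 + 3*D (p(D) = 8 + (D + (D + D)) = 8 + (D + 2*D) = 8 + 3*D)
(561 + y(46))/(h(18, 65) + p(-26)) = (561 + 18)/(16*18 + (8 + 3*(-26))) = 579/(288 + (8 - 78)) = 579/(288 - 70) = 579/218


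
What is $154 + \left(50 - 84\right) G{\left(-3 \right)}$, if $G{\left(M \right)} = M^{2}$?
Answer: $-152$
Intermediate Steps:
$154 + \left(50 - 84\right) G{\left(-3 \right)} = 154 + \left(50 - 84\right) \left(-3\right)^{2} = 154 - 306 = -152$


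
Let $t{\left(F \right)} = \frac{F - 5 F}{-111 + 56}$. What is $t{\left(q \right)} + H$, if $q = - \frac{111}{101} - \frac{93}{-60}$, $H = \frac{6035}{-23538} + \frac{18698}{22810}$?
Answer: $\frac{888980997943}{1491244693950} \approx 0.59613$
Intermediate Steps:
$H = \frac{151227587}{268450890}$ ($H = 6035 \left(- \frac{1}{23538}\right) + 18698 \cdot \frac{1}{22810} = - \frac{6035}{23538} + \frac{9349}{11405} = \frac{151227587}{268450890} \approx 0.56333$)
$q = \frac{911}{2020}$ ($q = \left(-111\right) \frac{1}{101} - - \frac{31}{20} = - \frac{111}{101} + \frac{31}{20} = \frac{911}{2020} \approx 0.45099$)
$t{\left(F \right)} = \frac{4 F}{55}$ ($t{\left(F \right)} = \frac{\left(-4\right) F}{-55} = - 4 F \left(- \frac{1}{55}\right) = \frac{4 F}{55}$)
$t{\left(q \right)} + H = \frac{4}{55} \cdot \frac{911}{2020} + \frac{151227587}{268450890} = \frac{911}{27775} + \frac{151227587}{268450890} = \frac{888980997943}{1491244693950}$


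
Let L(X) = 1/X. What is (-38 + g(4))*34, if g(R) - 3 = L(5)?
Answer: -5916/5 ≈ -1183.2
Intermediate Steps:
g(R) = 16/5 (g(R) = 3 + 1/5 = 3 + ⅕ = 16/5)
(-38 + g(4))*34 = (-38 + 16/5)*34 = -174/5*34 = -5916/5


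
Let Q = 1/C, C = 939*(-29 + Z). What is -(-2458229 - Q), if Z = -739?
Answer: 1772756759807/721152 ≈ 2.4582e+6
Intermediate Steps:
C = -721152 (C = 939*(-29 - 739) = 939*(-768) = -721152)
Q = -1/721152 (Q = 1/(-721152) = -1/721152 ≈ -1.3867e-6)
-(-2458229 - Q) = -(-2458229 - 1*(-1/721152)) = -(-2458229 + 1/721152) = -1*(-1772756759807/721152) = 1772756759807/721152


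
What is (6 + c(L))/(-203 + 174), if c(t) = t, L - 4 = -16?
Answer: 6/29 ≈ 0.20690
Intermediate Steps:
L = -12 (L = 4 - 16 = -12)
(6 + c(L))/(-203 + 174) = (6 - 12)/(-203 + 174) = -6/(-29) = -6*(-1/29) = 6/29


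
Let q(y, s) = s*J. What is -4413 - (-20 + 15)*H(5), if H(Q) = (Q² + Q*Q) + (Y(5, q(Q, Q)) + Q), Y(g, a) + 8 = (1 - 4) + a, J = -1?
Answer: -4218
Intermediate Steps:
q(y, s) = -s (q(y, s) = s*(-1) = -s)
Y(g, a) = -11 + a (Y(g, a) = -8 + ((1 - 4) + a) = -8 + (-3 + a) = -11 + a)
H(Q) = -11 + 2*Q² (H(Q) = (Q² + Q*Q) + ((-11 - Q) + Q) = (Q² + Q²) - 11 = 2*Q² - 11 = -11 + 2*Q²)
-4413 - (-20 + 15)*H(5) = -4413 - (-20 + 15)*(-11 + 2*5²) = -4413 - (-5)*(-11 + 2*25) = -4413 - (-5)*(-11 + 50) = -4413 - (-5)*39 = -4413 - 1*(-195) = -4413 + 195 = -4218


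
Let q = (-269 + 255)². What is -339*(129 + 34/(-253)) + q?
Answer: -11002829/253 ≈ -43489.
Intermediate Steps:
q = 196 (q = (-14)² = 196)
-339*(129 + 34/(-253)) + q = -339*(129 + 34/(-253)) + 196 = -339*(129 + 34*(-1/253)) + 196 = -339*(129 - 34/253) + 196 = -339*32603/253 + 196 = -11052417/253 + 196 = -11002829/253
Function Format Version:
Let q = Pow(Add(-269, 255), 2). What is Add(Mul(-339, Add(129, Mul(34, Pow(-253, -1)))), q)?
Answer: Rational(-11002829, 253) ≈ -43489.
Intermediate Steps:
q = 196 (q = Pow(-14, 2) = 196)
Add(Mul(-339, Add(129, Mul(34, Pow(-253, -1)))), q) = Add(Mul(-339, Add(129, Mul(34, Pow(-253, -1)))), 196) = Add(Mul(-339, Add(129, Mul(34, Rational(-1, 253)))), 196) = Add(Mul(-339, Add(129, Rational(-34, 253))), 196) = Add(Mul(-339, Rational(32603, 253)), 196) = Add(Rational(-11052417, 253), 196) = Rational(-11002829, 253)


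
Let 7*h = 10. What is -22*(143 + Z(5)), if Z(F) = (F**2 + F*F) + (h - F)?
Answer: -29172/7 ≈ -4167.4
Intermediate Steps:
h = 10/7 (h = (1/7)*10 = 10/7 ≈ 1.4286)
Z(F) = 10/7 - F + 2*F**2 (Z(F) = (F**2 + F*F) + (10/7 - F) = (F**2 + F**2) + (10/7 - F) = 2*F**2 + (10/7 - F) = 10/7 - F + 2*F**2)
-22*(143 + Z(5)) = -22*(143 + (10/7 - 1*5 + 2*5**2)) = -22*(143 + (10/7 - 5 + 2*25)) = -22*(143 + (10/7 - 5 + 50)) = -22*(143 + 325/7) = -22*1326/7 = -29172/7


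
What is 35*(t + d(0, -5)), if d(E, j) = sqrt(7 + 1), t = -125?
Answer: -4375 + 70*sqrt(2) ≈ -4276.0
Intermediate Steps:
d(E, j) = 2*sqrt(2) (d(E, j) = sqrt(8) = 2*sqrt(2))
35*(t + d(0, -5)) = 35*(-125 + 2*sqrt(2)) = -4375 + 70*sqrt(2)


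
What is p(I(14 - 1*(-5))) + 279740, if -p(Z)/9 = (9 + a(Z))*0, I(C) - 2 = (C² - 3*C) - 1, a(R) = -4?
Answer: 279740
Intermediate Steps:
I(C) = 1 + C² - 3*C (I(C) = 2 + ((C² - 3*C) - 1) = 2 + (-1 + C² - 3*C) = 1 + C² - 3*C)
p(Z) = 0 (p(Z) = -9*(9 - 4)*0 = -45*0 = -9*0 = 0)
p(I(14 - 1*(-5))) + 279740 = 0 + 279740 = 279740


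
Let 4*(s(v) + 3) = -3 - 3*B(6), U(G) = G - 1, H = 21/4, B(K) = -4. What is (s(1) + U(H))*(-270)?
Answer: -945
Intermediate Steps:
H = 21/4 (H = 21*(¼) = 21/4 ≈ 5.2500)
U(G) = -1 + G
s(v) = -¾ (s(v) = -3 + (-3 - 3*(-4))/4 = -3 + (-3 + 12)/4 = -3 + (¼)*9 = -3 + 9/4 = -¾)
(s(1) + U(H))*(-270) = (-¾ + (-1 + 21/4))*(-270) = (-¾ + 17/4)*(-270) = (7/2)*(-270) = -945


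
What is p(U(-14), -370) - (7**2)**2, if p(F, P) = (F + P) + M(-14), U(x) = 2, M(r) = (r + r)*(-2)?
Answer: -2713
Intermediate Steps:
M(r) = -4*r (M(r) = (2*r)*(-2) = -4*r)
p(F, P) = 56 + F + P (p(F, P) = (F + P) - 4*(-14) = (F + P) + 56 = 56 + F + P)
p(U(-14), -370) - (7**2)**2 = (56 + 2 - 370) - (7**2)**2 = -312 - 1*49**2 = -312 - 1*2401 = -312 - 2401 = -2713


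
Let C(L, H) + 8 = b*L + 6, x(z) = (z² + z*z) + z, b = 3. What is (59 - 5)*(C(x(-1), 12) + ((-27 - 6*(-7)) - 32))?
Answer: -864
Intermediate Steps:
x(z) = z + 2*z² (x(z) = (z² + z²) + z = 2*z² + z = z + 2*z²)
C(L, H) = -2 + 3*L (C(L, H) = -8 + (3*L + 6) = -8 + (6 + 3*L) = -2 + 3*L)
(59 - 5)*(C(x(-1), 12) + ((-27 - 6*(-7)) - 32)) = (59 - 5)*((-2 + 3*(-(1 + 2*(-1)))) + ((-27 - 6*(-7)) - 32)) = 54*((-2 + 3*(-(1 - 2))) + ((-27 + 42) - 32)) = 54*((-2 + 3*(-1*(-1))) + (15 - 32)) = 54*((-2 + 3*1) - 17) = 54*((-2 + 3) - 17) = 54*(1 - 17) = 54*(-16) = -864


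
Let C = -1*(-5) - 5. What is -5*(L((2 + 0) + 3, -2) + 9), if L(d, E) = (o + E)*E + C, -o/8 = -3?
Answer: 175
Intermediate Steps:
o = 24 (o = -8*(-3) = 24)
C = 0 (C = 5 - 5 = 0)
L(d, E) = E*(24 + E) (L(d, E) = (24 + E)*E + 0 = E*(24 + E) + 0 = E*(24 + E))
-5*(L((2 + 0) + 3, -2) + 9) = -5*(-2*(24 - 2) + 9) = -5*(-2*22 + 9) = -5*(-44 + 9) = -5*(-35) = 175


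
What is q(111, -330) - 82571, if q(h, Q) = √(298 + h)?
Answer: -82571 + √409 ≈ -82551.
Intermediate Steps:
q(111, -330) - 82571 = √(298 + 111) - 82571 = √409 - 82571 = -82571 + √409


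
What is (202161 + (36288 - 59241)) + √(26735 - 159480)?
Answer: 179208 + I*√132745 ≈ 1.7921e+5 + 364.34*I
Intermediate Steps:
(202161 + (36288 - 59241)) + √(26735 - 159480) = (202161 - 22953) + √(-132745) = 179208 + I*√132745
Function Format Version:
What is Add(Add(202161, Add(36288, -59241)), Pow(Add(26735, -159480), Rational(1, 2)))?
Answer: Add(179208, Mul(I, Pow(132745, Rational(1, 2)))) ≈ Add(1.7921e+5, Mul(364.34, I))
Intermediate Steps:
Add(Add(202161, Add(36288, -59241)), Pow(Add(26735, -159480), Rational(1, 2))) = Add(Add(202161, -22953), Pow(-132745, Rational(1, 2))) = Add(179208, Mul(I, Pow(132745, Rational(1, 2))))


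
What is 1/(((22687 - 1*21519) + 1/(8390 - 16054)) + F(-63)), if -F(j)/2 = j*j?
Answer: -7664/51885281 ≈ -0.00014771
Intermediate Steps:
F(j) = -2*j² (F(j) = -2*j*j = -2*j²)
1/(((22687 - 1*21519) + 1/(8390 - 16054)) + F(-63)) = 1/(((22687 - 1*21519) + 1/(8390 - 16054)) - 2*(-63)²) = 1/(((22687 - 21519) + 1/(-7664)) - 2*3969) = 1/((1168 - 1/7664) - 7938) = 1/(8951551/7664 - 7938) = 1/(-51885281/7664) = -7664/51885281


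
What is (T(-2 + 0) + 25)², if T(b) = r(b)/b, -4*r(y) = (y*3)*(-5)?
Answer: 13225/16 ≈ 826.56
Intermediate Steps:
r(y) = 15*y/4 (r(y) = -y*3*(-5)/4 = -3*y*(-5)/4 = -(-15)*y/4 = 15*y/4)
T(b) = 15/4 (T(b) = (15*b/4)/b = 15/4)
(T(-2 + 0) + 25)² = (15/4 + 25)² = (115/4)² = 13225/16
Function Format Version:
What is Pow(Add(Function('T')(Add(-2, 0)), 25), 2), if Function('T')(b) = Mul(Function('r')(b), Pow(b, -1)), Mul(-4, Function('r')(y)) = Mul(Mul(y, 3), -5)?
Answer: Rational(13225, 16) ≈ 826.56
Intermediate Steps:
Function('r')(y) = Mul(Rational(15, 4), y) (Function('r')(y) = Mul(Rational(-1, 4), Mul(Mul(y, 3), -5)) = Mul(Rational(-1, 4), Mul(Mul(3, y), -5)) = Mul(Rational(-1, 4), Mul(-15, y)) = Mul(Rational(15, 4), y))
Function('T')(b) = Rational(15, 4) (Function('T')(b) = Mul(Mul(Rational(15, 4), b), Pow(b, -1)) = Rational(15, 4))
Pow(Add(Function('T')(Add(-2, 0)), 25), 2) = Pow(Add(Rational(15, 4), 25), 2) = Pow(Rational(115, 4), 2) = Rational(13225, 16)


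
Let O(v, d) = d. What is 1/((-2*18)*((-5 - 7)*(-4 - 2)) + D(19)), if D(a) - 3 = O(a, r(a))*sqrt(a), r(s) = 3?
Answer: -863/2234250 - sqrt(19)/2234250 ≈ -0.00038821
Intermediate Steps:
D(a) = 3 + 3*sqrt(a)
1/((-2*18)*((-5 - 7)*(-4 - 2)) + D(19)) = 1/((-2*18)*((-5 - 7)*(-4 - 2)) + (3 + 3*sqrt(19))) = 1/(-(-432)*(-6) + (3 + 3*sqrt(19))) = 1/(-36*72 + (3 + 3*sqrt(19))) = 1/(-2592 + (3 + 3*sqrt(19))) = 1/(-2589 + 3*sqrt(19))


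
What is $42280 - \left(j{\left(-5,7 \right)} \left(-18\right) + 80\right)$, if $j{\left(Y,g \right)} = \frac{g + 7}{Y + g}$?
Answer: $42326$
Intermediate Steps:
$j{\left(Y,g \right)} = \frac{7 + g}{Y + g}$
$42280 - \left(j{\left(-5,7 \right)} \left(-18\right) + 80\right) = 42280 - \left(\frac{7 + 7}{-5 + 7} \left(-18\right) + 80\right) = 42280 - \left(\frac{1}{2} \cdot 14 \left(-18\right) + 80\right) = 42280 - \left(7 \left(-18\right) + 80\right) = 42280 - \left(-126 + 80\right) = 42280 - -46 = 42280 + 46 = 42326$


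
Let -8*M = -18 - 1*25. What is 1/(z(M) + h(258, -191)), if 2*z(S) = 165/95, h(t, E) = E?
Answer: -38/7225 ≈ -0.0052595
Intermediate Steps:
M = 43/8 (M = -(-18 - 1*25)/8 = -(-18 - 25)/8 = -⅛*(-43) = 43/8 ≈ 5.3750)
z(S) = 33/38 (z(S) = (165/95)/2 = (165*(1/95))/2 = (½)*(33/19) = 33/38)
1/(z(M) + h(258, -191)) = 1/(33/38 - 191) = 1/(-7225/38) = -38/7225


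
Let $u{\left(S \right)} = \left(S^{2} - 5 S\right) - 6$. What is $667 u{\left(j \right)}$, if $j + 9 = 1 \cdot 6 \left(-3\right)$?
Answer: $572286$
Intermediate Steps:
$j = -27$ ($j = -9 + 1 \cdot 6 \left(-3\right) = -9 + 6 \left(-3\right) = -9 - 18 = -27$)
$u{\left(S \right)} = -6 + S^{2} - 5 S$
$667 u{\left(j \right)} = 667 \left(-6 + \left(-27\right)^{2} - -135\right) = 667 \left(-6 + 729 + 135\right) = 667 \cdot 858 = 572286$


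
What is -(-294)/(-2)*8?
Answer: -1176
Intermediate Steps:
-(-294)/(-2)*8 = -(-294)*(-1)/2*8 = -21*7*8 = -147*8 = -1176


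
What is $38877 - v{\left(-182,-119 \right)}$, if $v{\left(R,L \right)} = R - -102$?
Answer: $38957$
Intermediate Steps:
$v{\left(R,L \right)} = 102 + R$ ($v{\left(R,L \right)} = R + 102 = 102 + R$)
$38877 - v{\left(-182,-119 \right)} = 38877 - \left(102 - 182\right) = 38877 - -80 = 38877 + 80 = 38957$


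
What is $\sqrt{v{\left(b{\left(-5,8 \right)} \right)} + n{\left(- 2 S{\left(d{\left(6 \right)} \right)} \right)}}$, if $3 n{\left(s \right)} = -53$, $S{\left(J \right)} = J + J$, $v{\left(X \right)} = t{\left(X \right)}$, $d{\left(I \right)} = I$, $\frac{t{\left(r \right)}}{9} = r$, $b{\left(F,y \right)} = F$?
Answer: $\frac{2 i \sqrt{141}}{3} \approx 7.9162 i$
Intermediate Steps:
$t{\left(r \right)} = 9 r$
$v{\left(X \right)} = 9 X$
$S{\left(J \right)} = 2 J$
$n{\left(s \right)} = - \frac{53}{3}$ ($n{\left(s \right)} = \frac{1}{3} \left(-53\right) = - \frac{53}{3}$)
$\sqrt{v{\left(b{\left(-5,8 \right)} \right)} + n{\left(- 2 S{\left(d{\left(6 \right)} \right)} \right)}} = \sqrt{9 \left(-5\right) - \frac{53}{3}} = \sqrt{-45 - \frac{53}{3}} = \sqrt{- \frac{188}{3}} = \frac{2 i \sqrt{141}}{3}$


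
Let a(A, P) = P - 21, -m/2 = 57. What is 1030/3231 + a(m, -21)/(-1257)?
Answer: 476804/1353789 ≈ 0.35220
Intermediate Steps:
m = -114 (m = -2*57 = -114)
a(A, P) = -21 + P
1030/3231 + a(m, -21)/(-1257) = 1030/3231 + (-21 - 21)/(-1257) = 1030*(1/3231) - 42*(-1/1257) = 1030/3231 + 14/419 = 476804/1353789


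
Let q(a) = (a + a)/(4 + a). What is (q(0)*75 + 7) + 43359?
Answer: 43366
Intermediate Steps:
q(a) = 2*a/(4 + a) (q(a) = (2*a)/(4 + a) = 2*a/(4 + a))
(q(0)*75 + 7) + 43359 = ((2*0/(4 + 0))*75 + 7) + 43359 = ((2*0/4)*75 + 7) + 43359 = ((2*0*(¼))*75 + 7) + 43359 = (0*75 + 7) + 43359 = (0 + 7) + 43359 = 7 + 43359 = 43366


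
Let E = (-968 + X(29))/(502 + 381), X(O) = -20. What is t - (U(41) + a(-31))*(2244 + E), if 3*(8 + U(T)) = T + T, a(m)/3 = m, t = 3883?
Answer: 447968611/2649 ≈ 1.6911e+5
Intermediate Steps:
a(m) = 3*m
E = -988/883 (E = (-968 - 20)/(502 + 381) = -988/883 ≈ -1.1189)
U(T) = -8 + 2*T/3 (U(T) = -8 + (T + T)/3 = -8 + (2*T)/3 = -8 + 2*T/3)
t - (U(41) + a(-31))*(2244 + E) = 3883 - ((-8 + (2/3)*41) + 3*(-31))*(2244 - 988/883) = 3883 - ((-8 + 82/3) - 93)*1980464/883 = 3883 - (58/3 - 93)*1980464/883 = 3883 - (-221)*1980464/(3*883) = 3883 - 1*(-437682544/2649) = 3883 + 437682544/2649 = 447968611/2649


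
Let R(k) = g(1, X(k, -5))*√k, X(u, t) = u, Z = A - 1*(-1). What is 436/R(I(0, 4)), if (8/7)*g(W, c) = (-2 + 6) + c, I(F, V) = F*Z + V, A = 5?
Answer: 218/7 ≈ 31.143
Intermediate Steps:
Z = 6 (Z = 5 - 1*(-1) = 5 + 1 = 6)
I(F, V) = V + 6*F (I(F, V) = F*6 + V = 6*F + V = V + 6*F)
g(W, c) = 7/2 + 7*c/8 (g(W, c) = 7*((-2 + 6) + c)/8 = 7*(4 + c)/8 = 7/2 + 7*c/8)
R(k) = √k*(7/2 + 7*k/8) (R(k) = (7/2 + 7*k/8)*√k = √k*(7/2 + 7*k/8))
436/R(I(0, 4)) = 436/((7*√(4 + 6*0)*(4 + (4 + 6*0))/8)) = 436/((7*√(4 + 0)*(4 + (4 + 0))/8)) = 436/((7*√4*(4 + 4)/8)) = 436/(((7/8)*2*8)) = 436/14 = 436*(1/14) = 218/7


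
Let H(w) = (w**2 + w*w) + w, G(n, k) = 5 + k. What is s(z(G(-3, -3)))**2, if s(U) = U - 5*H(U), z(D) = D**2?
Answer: 30976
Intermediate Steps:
H(w) = w + 2*w**2 (H(w) = (w**2 + w**2) + w = 2*w**2 + w = w + 2*w**2)
s(U) = U - 5*U*(1 + 2*U)
s(z(G(-3, -3)))**2 = (2*(5 - 3)**2*(-2 - 5*(5 - 3)**2))**2 = (2*2**2*(-2 - 5*2**2))**2 = (2*4*(-2 - 5*4))**2 = (2*4*(-2 - 20))**2 = (2*4*(-22))**2 = (-176)**2 = 30976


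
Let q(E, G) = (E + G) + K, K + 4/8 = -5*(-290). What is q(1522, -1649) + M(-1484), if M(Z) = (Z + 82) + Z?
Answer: -3127/2 ≈ -1563.5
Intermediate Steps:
M(Z) = 82 + 2*Z (M(Z) = (82 + Z) + Z = 82 + 2*Z)
K = 2899/2 (K = -½ - 5*(-290) = -½ + 1450 = 2899/2 ≈ 1449.5)
q(E, G) = 2899/2 + E + G (q(E, G) = (E + G) + 2899/2 = 2899/2 + E + G)
q(1522, -1649) + M(-1484) = (2899/2 + 1522 - 1649) + (82 + 2*(-1484)) = 2645/2 + (82 - 2968) = 2645/2 - 2886 = -3127/2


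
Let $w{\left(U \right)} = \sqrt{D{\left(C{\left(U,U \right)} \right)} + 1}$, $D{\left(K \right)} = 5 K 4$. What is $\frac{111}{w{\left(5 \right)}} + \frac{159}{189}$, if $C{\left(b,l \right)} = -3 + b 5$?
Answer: $\frac{386}{63} \approx 6.127$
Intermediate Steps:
$C{\left(b,l \right)} = -3 + 5 b$
$D{\left(K \right)} = 20 K$
$w{\left(U \right)} = \sqrt{-59 + 100 U}$ ($w{\left(U \right)} = \sqrt{20 \left(-3 + 5 U\right) + 1} = \sqrt{\left(-60 + 100 U\right) + 1} = \sqrt{-59 + 100 U}$)
$\frac{111}{w{\left(5 \right)}} + \frac{159}{189} = \frac{111}{\sqrt{-59 + 100 \cdot 5}} + \frac{159}{189} = \frac{111}{\sqrt{-59 + 500}} + 159 \cdot \frac{1}{189} = \frac{111}{\sqrt{441}} + \frac{53}{63} = \frac{111}{21} + \frac{53}{63} = 111 \cdot \frac{1}{21} + \frac{53}{63} = \frac{37}{7} + \frac{53}{63} = \frac{386}{63}$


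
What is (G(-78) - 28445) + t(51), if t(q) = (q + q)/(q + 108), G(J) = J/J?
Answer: -1507498/53 ≈ -28443.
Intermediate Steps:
G(J) = 1
t(q) = 2*q/(108 + q) (t(q) = (2*q)/(108 + q) = 2*q/(108 + q))
(G(-78) - 28445) + t(51) = (1 - 28445) + 2*51/(108 + 51) = -28444 + 2*51/159 = -28444 + 2*51*(1/159) = -28444 + 34/53 = -1507498/53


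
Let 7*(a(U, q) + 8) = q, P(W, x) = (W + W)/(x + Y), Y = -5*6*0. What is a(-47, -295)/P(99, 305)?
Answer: -11895/154 ≈ -77.240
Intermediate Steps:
Y = 0 (Y = -30*0 = 0)
P(W, x) = 2*W/x (P(W, x) = (W + W)/(x + 0) = (2*W)/x = 2*W/x)
a(U, q) = -8 + q/7
a(-47, -295)/P(99, 305) = (-8 + (⅐)*(-295))/((2*99/305)) = (-8 - 295/7)/((2*99*(1/305))) = -351/(7*198/305) = -351/7*305/198 = -11895/154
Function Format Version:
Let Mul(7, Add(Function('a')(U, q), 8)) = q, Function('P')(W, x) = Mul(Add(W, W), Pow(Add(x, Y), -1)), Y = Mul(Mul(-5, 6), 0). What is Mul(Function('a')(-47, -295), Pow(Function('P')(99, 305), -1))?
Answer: Rational(-11895, 154) ≈ -77.240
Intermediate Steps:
Y = 0 (Y = Mul(-30, 0) = 0)
Function('P')(W, x) = Mul(2, W, Pow(x, -1)) (Function('P')(W, x) = Mul(Add(W, W), Pow(Add(x, 0), -1)) = Mul(Mul(2, W), Pow(x, -1)) = Mul(2, W, Pow(x, -1)))
Function('a')(U, q) = Add(-8, Mul(Rational(1, 7), q))
Mul(Function('a')(-47, -295), Pow(Function('P')(99, 305), -1)) = Mul(Add(-8, Mul(Rational(1, 7), -295)), Pow(Mul(2, 99, Pow(305, -1)), -1)) = Mul(Add(-8, Rational(-295, 7)), Pow(Mul(2, 99, Rational(1, 305)), -1)) = Mul(Rational(-351, 7), Pow(Rational(198, 305), -1)) = Mul(Rational(-351, 7), Rational(305, 198)) = Rational(-11895, 154)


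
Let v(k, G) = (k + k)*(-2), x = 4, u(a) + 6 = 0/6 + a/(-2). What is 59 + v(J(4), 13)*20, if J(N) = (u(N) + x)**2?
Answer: -1221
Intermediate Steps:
u(a) = -6 - a/2 (u(a) = -6 + (0/6 + a/(-2)) = -6 + (0*(1/6) + a*(-1/2)) = -6 + (0 - a/2) = -6 - a/2)
J(N) = (-2 - N/2)**2 (J(N) = ((-6 - N/2) + 4)**2 = (-2 - N/2)**2)
v(k, G) = -4*k (v(k, G) = (2*k)*(-2) = -4*k)
59 + v(J(4), 13)*20 = 59 - (4 + 4)**2*20 = 59 - 8**2*20 = 59 - 64*20 = 59 - 1280 = -1221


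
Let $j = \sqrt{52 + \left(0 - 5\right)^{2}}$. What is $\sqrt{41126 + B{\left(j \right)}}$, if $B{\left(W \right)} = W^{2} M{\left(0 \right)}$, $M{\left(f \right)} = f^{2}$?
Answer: $\sqrt{41126} \approx 202.8$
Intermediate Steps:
$j = \sqrt{77}$ ($j = \sqrt{52 + \left(-5\right)^{2}} = \sqrt{52 + 25} = \sqrt{77} \approx 8.775$)
$B{\left(W \right)} = 0$ ($B{\left(W \right)} = W^{2} \cdot 0^{2} = W^{2} \cdot 0 = 0$)
$\sqrt{41126 + B{\left(j \right)}} = \sqrt{41126 + 0} = \sqrt{41126}$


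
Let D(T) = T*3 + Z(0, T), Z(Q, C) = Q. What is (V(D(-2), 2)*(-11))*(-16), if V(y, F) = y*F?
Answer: -2112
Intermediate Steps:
D(T) = 3*T (D(T) = T*3 + 0 = 3*T + 0 = 3*T)
V(y, F) = F*y
(V(D(-2), 2)*(-11))*(-16) = ((2*(3*(-2)))*(-11))*(-16) = ((2*(-6))*(-11))*(-16) = -12*(-11)*(-16) = 132*(-16) = -2112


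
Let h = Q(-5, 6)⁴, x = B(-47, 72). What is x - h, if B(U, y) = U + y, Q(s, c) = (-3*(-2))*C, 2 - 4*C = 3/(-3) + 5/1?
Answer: -56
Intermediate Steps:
C = -½ (C = ½ - (3/(-3) + 5/1)/4 = ½ - (3*(-⅓) + 5*1)/4 = ½ - (-1 + 5)/4 = ½ - ¼*4 = ½ - 1 = -½ ≈ -0.50000)
Q(s, c) = -3 (Q(s, c) = -3*(-2)*(-½) = 6*(-½) = -3)
x = 25 (x = -47 + 72 = 25)
h = 81 (h = (-3)⁴ = 81)
x - h = 25 - 1*81 = 25 - 81 = -56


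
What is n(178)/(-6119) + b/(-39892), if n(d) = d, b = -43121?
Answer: 256756623/244099148 ≈ 1.0519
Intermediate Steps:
n(178)/(-6119) + b/(-39892) = 178/(-6119) - 43121/(-39892) = 178*(-1/6119) - 43121*(-1/39892) = -178/6119 + 43121/39892 = 256756623/244099148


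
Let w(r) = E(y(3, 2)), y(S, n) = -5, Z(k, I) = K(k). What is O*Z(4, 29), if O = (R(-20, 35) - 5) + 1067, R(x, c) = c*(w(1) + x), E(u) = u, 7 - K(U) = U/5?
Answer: 5797/5 ≈ 1159.4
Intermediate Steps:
K(U) = 7 - U/5
Z(k, I) = 7 - k/5
w(r) = -5
R(x, c) = c*(-5 + x)
O = 187 (O = (35*(-5 - 20) - 5) + 1067 = (35*(-25) - 5) + 1067 = (-875 - 5) + 1067 = -880 + 1067 = 187)
O*Z(4, 29) = 187*(7 - ⅕*4) = 187*(7 - ⅘) = 187*(31/5) = 5797/5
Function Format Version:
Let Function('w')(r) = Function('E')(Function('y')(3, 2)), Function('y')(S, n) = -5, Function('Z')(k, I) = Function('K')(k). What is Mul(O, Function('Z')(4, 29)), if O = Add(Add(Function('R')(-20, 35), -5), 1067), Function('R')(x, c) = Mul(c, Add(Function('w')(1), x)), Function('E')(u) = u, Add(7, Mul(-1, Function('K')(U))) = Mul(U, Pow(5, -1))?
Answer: Rational(5797, 5) ≈ 1159.4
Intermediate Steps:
Function('K')(U) = Add(7, Mul(Rational(-1, 5), U)) (Function('K')(U) = Add(7, Mul(-1, Mul(U, Pow(5, -1)))) = Add(7, Mul(-1, Mul(U, Rational(1, 5)))) = Add(7, Mul(-1, Mul(Rational(1, 5), U))) = Add(7, Mul(Rational(-1, 5), U)))
Function('Z')(k, I) = Add(7, Mul(Rational(-1, 5), k))
Function('w')(r) = -5
Function('R')(x, c) = Mul(c, Add(-5, x))
O = 187 (O = Add(Add(Mul(35, Add(-5, -20)), -5), 1067) = Add(Add(Mul(35, -25), -5), 1067) = Add(Add(-875, -5), 1067) = Add(-880, 1067) = 187)
Mul(O, Function('Z')(4, 29)) = Mul(187, Add(7, Mul(Rational(-1, 5), 4))) = Mul(187, Add(7, Rational(-4, 5))) = Mul(187, Rational(31, 5)) = Rational(5797, 5)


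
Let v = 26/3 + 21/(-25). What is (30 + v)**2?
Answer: 8048569/5625 ≈ 1430.9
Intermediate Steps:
v = 587/75 (v = 26*(1/3) + 21*(-1/25) = 26/3 - 21/25 = 587/75 ≈ 7.8267)
(30 + v)**2 = (30 + 587/75)**2 = (2837/75)**2 = 8048569/5625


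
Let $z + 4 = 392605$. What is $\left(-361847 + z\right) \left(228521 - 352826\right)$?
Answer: $-3822875970$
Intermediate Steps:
$z = 392601$ ($z = -4 + 392605 = 392601$)
$\left(-361847 + z\right) \left(228521 - 352826\right) = \left(-361847 + 392601\right) \left(228521 - 352826\right) = 30754 \left(-124305\right) = -3822875970$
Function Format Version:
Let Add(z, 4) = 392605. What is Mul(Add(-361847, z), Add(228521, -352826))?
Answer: -3822875970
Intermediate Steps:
z = 392601 (z = Add(-4, 392605) = 392601)
Mul(Add(-361847, z), Add(228521, -352826)) = Mul(Add(-361847, 392601), Add(228521, -352826)) = Mul(30754, -124305) = -3822875970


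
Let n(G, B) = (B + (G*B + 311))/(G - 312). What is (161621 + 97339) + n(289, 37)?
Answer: 5945039/23 ≈ 2.5848e+5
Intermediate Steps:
n(G, B) = (311 + B + B*G)/(-312 + G) (n(G, B) = (B + (B*G + 311))/(-312 + G) = (B + (311 + B*G))/(-312 + G) = (311 + B + B*G)/(-312 + G))
(161621 + 97339) + n(289, 37) = (161621 + 97339) + (311 + 37 + 37*289)/(-312 + 289) = 258960 + (311 + 37 + 10693)/(-23) = 258960 - 1/23*11041 = 258960 - 11041/23 = 5945039/23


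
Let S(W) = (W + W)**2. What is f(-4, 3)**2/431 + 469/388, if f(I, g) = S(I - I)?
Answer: 469/388 ≈ 1.2088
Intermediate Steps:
S(W) = 4*W**2 (S(W) = (2*W)**2 = 4*W**2)
f(I, g) = 0 (f(I, g) = 4*(I - I)**2 = 4*0**2 = 4*0 = 0)
f(-4, 3)**2/431 + 469/388 = 0**2/431 + 469/388 = 0*(1/431) + 469*(1/388) = 0 + 469/388 = 469/388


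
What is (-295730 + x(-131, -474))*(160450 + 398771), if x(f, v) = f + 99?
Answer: -165396321402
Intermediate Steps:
x(f, v) = 99 + f
(-295730 + x(-131, -474))*(160450 + 398771) = (-295730 + (99 - 131))*(160450 + 398771) = (-295730 - 32)*559221 = -295762*559221 = -165396321402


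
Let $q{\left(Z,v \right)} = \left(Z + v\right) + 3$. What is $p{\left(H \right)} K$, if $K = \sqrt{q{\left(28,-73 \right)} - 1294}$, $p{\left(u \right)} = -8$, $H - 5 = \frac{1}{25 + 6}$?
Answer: $- 16 i \sqrt{334} \approx - 292.41 i$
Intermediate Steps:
$H = \frac{156}{31}$ ($H = 5 + \frac{1}{25 + 6} = 5 + \frac{1}{31} = \frac{156}{31} \approx 5.0323$)
$q{\left(Z,v \right)} = 3 + Z + v$
$K = 2 i \sqrt{334}$ ($K = \sqrt{\left(3 + 28 - 73\right) - 1294} = \sqrt{-42 - 1294} = \sqrt{-1336} = 2 i \sqrt{334} \approx 36.551 i$)
$p{\left(H \right)} K = - 8 \cdot 2 i \sqrt{334} = - 16 i \sqrt{334}$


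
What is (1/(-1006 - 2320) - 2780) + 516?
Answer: -7530065/3326 ≈ -2264.0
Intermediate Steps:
(1/(-1006 - 2320) - 2780) + 516 = (1/(-3326) - 2780) + 516 = (-1/3326 - 2780) + 516 = -9246281/3326 + 516 = -7530065/3326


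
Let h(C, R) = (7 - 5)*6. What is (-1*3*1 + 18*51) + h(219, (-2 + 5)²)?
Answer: 927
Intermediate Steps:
h(C, R) = 12 (h(C, R) = 2*6 = 12)
(-1*3*1 + 18*51) + h(219, (-2 + 5)²) = (-1*3*1 + 18*51) + 12 = (-3*1 + 918) + 12 = (-3 + 918) + 12 = 915 + 12 = 927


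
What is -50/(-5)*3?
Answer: 30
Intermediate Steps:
-50/(-5)*3 = -50*(-1)/5*3 = -5*(-2)*3 = 10*3 = 30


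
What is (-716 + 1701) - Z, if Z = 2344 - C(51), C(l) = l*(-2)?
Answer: -1461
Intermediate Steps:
C(l) = -2*l
Z = 2446 (Z = 2344 - (-2)*51 = 2344 - 1*(-102) = 2344 + 102 = 2446)
(-716 + 1701) - Z = (-716 + 1701) - 1*2446 = 985 - 2446 = -1461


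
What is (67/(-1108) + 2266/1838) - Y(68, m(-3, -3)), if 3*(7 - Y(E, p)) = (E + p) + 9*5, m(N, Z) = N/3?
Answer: 96242305/3054756 ≈ 31.506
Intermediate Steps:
m(N, Z) = N/3 (m(N, Z) = N*(⅓) = N/3)
Y(E, p) = -8 - E/3 - p/3 (Y(E, p) = 7 - ((E + p) + 9*5)/3 = 7 - ((E + p) + 45)/3 = 7 - (45 + E + p)/3 = 7 + (-15 - E/3 - p/3) = -8 - E/3 - p/3)
(67/(-1108) + 2266/1838) - Y(68, m(-3, -3)) = (67/(-1108) + 2266/1838) - (-8 - ⅓*68 - (-3)/9) = (67*(-1/1108) + 2266*(1/1838)) - (-8 - 68/3 - ⅓*(-1)) = (-67/1108 + 1133/919) - (-8 - 68/3 + ⅓) = 1193791/1018252 - 1*(-91/3) = 1193791/1018252 + 91/3 = 96242305/3054756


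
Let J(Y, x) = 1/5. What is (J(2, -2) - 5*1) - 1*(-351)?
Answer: 1731/5 ≈ 346.20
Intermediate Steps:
J(Y, x) = ⅕ (J(Y, x) = 1*(⅕) = ⅕)
(J(2, -2) - 5*1) - 1*(-351) = (⅕ - 5*1) - 1*(-351) = (⅕ - 5) + 351 = -24/5 + 351 = 1731/5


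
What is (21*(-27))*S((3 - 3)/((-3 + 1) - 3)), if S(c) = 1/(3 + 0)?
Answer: -189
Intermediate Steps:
S(c) = ⅓ (S(c) = 1/3 = ⅓)
(21*(-27))*S((3 - 3)/((-3 + 1) - 3)) = (21*(-27))*(⅓) = -567*⅓ = -189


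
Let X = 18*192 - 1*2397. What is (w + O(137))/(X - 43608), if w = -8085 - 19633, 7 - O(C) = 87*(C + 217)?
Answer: 19503/14183 ≈ 1.3751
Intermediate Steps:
O(C) = -18872 - 87*C (O(C) = 7 - 87*(C + 217) = 7 - 87*(217 + C) = 7 - (18879 + 87*C) = 7 + (-18879 - 87*C) = -18872 - 87*C)
X = 1059 (X = 3456 - 2397 = 1059)
w = -27718
(w + O(137))/(X - 43608) = (-27718 + (-18872 - 87*137))/(1059 - 43608) = (-27718 + (-18872 - 11919))/(-42549) = (-27718 - 30791)*(-1/42549) = -58509*(-1/42549) = 19503/14183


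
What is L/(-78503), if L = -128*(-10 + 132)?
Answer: 15616/78503 ≈ 0.19892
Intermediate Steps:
L = -15616 (L = -128*122 = -15616)
L/(-78503) = -15616/(-78503) = -15616*(-1/78503) = 15616/78503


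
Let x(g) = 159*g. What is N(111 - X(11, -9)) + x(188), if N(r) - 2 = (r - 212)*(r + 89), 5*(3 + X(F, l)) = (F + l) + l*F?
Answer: 310334/25 ≈ 12413.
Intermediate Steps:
X(F, l) = -3 + F/5 + l/5 + F*l/5 (X(F, l) = -3 + ((F + l) + l*F)/5 = -3 + ((F + l) + F*l)/5 = -3 + (F + l + F*l)/5 = -3 + (F/5 + l/5 + F*l/5) = -3 + F/5 + l/5 + F*l/5)
N(r) = 2 + (-212 + r)*(89 + r) (N(r) = 2 + (r - 212)*(r + 89) = 2 + (-212 + r)*(89 + r))
N(111 - X(11, -9)) + x(188) = (-18866 + (111 - (-3 + (1/5)*11 + (1/5)*(-9) + (1/5)*11*(-9)))**2 - 123*(111 - (-3 + (1/5)*11 + (1/5)*(-9) + (1/5)*11*(-9)))) + 159*188 = (-18866 + (111 - (-3 + 11/5 - 9/5 - 99/5))**2 - 123*(111 - (-3 + 11/5 - 9/5 - 99/5))) + 29892 = (-18866 + (111 - 1*(-112/5))**2 - 123*(111 - 1*(-112/5))) + 29892 = (-18866 + (111 + 112/5)**2 - 123*(111 + 112/5)) + 29892 = (-18866 + (667/5)**2 - 123*667/5) + 29892 = (-18866 + 444889/25 - 82041/5) + 29892 = -436966/25 + 29892 = 310334/25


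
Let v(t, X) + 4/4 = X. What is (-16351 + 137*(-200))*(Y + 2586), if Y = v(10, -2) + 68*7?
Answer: -133834309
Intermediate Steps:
v(t, X) = -1 + X
Y = 473 (Y = (-1 - 2) + 68*7 = -3 + 476 = 473)
(-16351 + 137*(-200))*(Y + 2586) = (-16351 + 137*(-200))*(473 + 2586) = (-16351 - 27400)*3059 = -43751*3059 = -133834309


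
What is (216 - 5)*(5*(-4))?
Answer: -4220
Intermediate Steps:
(216 - 5)*(5*(-4)) = 211*(-20) = -4220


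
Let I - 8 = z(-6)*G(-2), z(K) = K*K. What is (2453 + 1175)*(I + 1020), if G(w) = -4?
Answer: 3207152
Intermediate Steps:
z(K) = K**2
I = -136 (I = 8 + (-6)**2*(-4) = 8 + 36*(-4) = 8 - 144 = -136)
(2453 + 1175)*(I + 1020) = (2453 + 1175)*(-136 + 1020) = 3628*884 = 3207152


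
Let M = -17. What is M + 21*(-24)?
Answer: -521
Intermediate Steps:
M + 21*(-24) = -17 + 21*(-24) = -17 - 504 = -521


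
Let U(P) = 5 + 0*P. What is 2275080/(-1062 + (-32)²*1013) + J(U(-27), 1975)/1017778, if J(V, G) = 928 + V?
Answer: 231649319349/105467245250 ≈ 2.1964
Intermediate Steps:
U(P) = 5 (U(P) = 5 + 0 = 5)
2275080/(-1062 + (-32)²*1013) + J(U(-27), 1975)/1017778 = 2275080/(-1062 + (-32)²*1013) + (928 + 5)/1017778 = 2275080/(-1062 + 1024*1013) + 933*(1/1017778) = 2275080/(-1062 + 1037312) + 933/1017778 = 2275080/1036250 + 933/1017778 = 2275080*(1/1036250) + 933/1017778 = 227508/103625 + 933/1017778 = 231649319349/105467245250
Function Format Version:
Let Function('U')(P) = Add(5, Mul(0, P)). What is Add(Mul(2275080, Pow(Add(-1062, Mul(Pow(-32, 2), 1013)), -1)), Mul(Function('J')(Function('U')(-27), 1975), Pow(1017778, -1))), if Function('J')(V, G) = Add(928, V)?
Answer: Rational(231649319349, 105467245250) ≈ 2.1964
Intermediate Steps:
Function('U')(P) = 5 (Function('U')(P) = Add(5, 0) = 5)
Add(Mul(2275080, Pow(Add(-1062, Mul(Pow(-32, 2), 1013)), -1)), Mul(Function('J')(Function('U')(-27), 1975), Pow(1017778, -1))) = Add(Mul(2275080, Pow(Add(-1062, Mul(Pow(-32, 2), 1013)), -1)), Mul(Add(928, 5), Pow(1017778, -1))) = Add(Mul(2275080, Pow(Add(-1062, Mul(1024, 1013)), -1)), Mul(933, Rational(1, 1017778))) = Add(Mul(2275080, Pow(Add(-1062, 1037312), -1)), Rational(933, 1017778)) = Add(Mul(2275080, Pow(1036250, -1)), Rational(933, 1017778)) = Add(Mul(2275080, Rational(1, 1036250)), Rational(933, 1017778)) = Add(Rational(227508, 103625), Rational(933, 1017778)) = Rational(231649319349, 105467245250)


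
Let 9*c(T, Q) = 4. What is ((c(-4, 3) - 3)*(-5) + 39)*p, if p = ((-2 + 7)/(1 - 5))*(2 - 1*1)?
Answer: -1165/18 ≈ -64.722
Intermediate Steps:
c(T, Q) = 4/9 (c(T, Q) = (⅑)*4 = 4/9)
p = -5/4 (p = (5/(-4))*(2 - 1) = (5*(-¼))*1 = -5/4*1 = -5/4 ≈ -1.2500)
((c(-4, 3) - 3)*(-5) + 39)*p = ((4/9 - 3)*(-5) + 39)*(-5/4) = (-23/9*(-5) + 39)*(-5/4) = (115/9 + 39)*(-5/4) = (466/9)*(-5/4) = -1165/18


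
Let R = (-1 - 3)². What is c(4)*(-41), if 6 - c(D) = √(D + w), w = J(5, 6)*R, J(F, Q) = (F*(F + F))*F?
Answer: -246 + 82*√1001 ≈ 2348.4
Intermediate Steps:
J(F, Q) = 2*F³ (J(F, Q) = (F*(2*F))*F = (2*F²)*F = 2*F³)
R = 16 (R = (-4)² = 16)
w = 4000 (w = (2*5³)*16 = (2*125)*16 = 250*16 = 4000)
c(D) = 6 - √(4000 + D) (c(D) = 6 - √(D + 4000) = 6 - √(4000 + D))
c(4)*(-41) = (6 - √(4000 + 4))*(-41) = (6 - √4004)*(-41) = (6 - 2*√1001)*(-41) = -246 + 82*√1001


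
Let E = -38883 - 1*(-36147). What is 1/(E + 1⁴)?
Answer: -1/2735 ≈ -0.00036563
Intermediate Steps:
E = -2736 (E = -38883 + 36147 = -2736)
1/(E + 1⁴) = 1/(-2736 + 1⁴) = 1/(-2736 + 1) = 1/(-2735) = -1/2735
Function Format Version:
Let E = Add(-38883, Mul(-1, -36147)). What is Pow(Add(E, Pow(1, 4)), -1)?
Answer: Rational(-1, 2735) ≈ -0.00036563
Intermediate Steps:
E = -2736 (E = Add(-38883, 36147) = -2736)
Pow(Add(E, Pow(1, 4)), -1) = Pow(Add(-2736, Pow(1, 4)), -1) = Pow(Add(-2736, 1), -1) = Pow(-2735, -1) = Rational(-1, 2735)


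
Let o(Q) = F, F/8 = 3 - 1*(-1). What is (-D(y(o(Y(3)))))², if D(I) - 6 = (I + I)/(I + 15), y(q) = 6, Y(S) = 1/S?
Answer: 2116/49 ≈ 43.184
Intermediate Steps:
F = 32 (F = 8*(3 - 1*(-1)) = 8*(3 + 1) = 8*4 = 32)
o(Q) = 32
D(I) = 6 + 2*I/(15 + I) (D(I) = 6 + (I + I)/(I + 15) = 6 + (2*I)/(15 + I) = 6 + 2*I/(15 + I))
(-D(y(o(Y(3)))))² = (-2*(45 + 4*6)/(15 + 6))² = (-2*(45 + 24)/21)² = (-2*69/21)² = (-1*46/7)² = (-46/7)² = 2116/49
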